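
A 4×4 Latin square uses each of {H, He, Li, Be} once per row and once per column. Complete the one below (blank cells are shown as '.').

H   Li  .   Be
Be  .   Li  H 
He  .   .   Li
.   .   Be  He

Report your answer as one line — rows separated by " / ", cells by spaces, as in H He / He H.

(r1,c3) = He
(r2,c2) = He
(r3,c3) = H
(r4,c1) = Li
(r4,c2) = H
(r3,c2) = Be

H Li He Be / Be He Li H / He Be H Li / Li H Be He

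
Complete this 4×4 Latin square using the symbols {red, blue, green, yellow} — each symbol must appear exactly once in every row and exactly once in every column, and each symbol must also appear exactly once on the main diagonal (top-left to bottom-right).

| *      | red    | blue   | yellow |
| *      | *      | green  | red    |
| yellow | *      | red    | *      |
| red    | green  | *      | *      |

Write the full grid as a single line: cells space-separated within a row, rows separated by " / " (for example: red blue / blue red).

green red blue yellow / blue yellow green red / yellow blue red green / red green yellow blue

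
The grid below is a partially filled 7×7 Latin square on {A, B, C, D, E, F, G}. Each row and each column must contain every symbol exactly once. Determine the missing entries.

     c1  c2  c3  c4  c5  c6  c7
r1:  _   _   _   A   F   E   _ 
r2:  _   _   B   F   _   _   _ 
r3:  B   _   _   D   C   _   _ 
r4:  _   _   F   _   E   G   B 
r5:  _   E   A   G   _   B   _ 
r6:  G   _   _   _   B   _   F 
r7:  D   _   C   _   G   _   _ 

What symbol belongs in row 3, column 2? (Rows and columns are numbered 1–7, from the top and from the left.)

G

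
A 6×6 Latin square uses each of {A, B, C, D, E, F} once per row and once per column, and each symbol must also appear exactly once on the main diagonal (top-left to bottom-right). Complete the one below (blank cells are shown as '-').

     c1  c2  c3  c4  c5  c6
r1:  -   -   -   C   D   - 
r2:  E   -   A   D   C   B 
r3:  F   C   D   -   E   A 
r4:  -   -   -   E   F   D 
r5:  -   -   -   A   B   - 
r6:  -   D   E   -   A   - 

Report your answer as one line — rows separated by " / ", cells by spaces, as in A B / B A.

A B F C D E / E F A D C B / F C D B E A / C A B E F D / D E C A B F / B D E F A C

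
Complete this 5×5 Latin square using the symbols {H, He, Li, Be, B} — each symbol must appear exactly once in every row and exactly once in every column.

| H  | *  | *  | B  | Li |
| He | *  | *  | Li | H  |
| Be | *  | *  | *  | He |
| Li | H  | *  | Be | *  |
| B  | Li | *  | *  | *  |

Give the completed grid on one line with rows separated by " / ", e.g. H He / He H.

row 3 has {He,Be}; column 2 has {H,Li} — only B is left for (r3,c2).
row 3 has {He,Be,B}; column 4 has {Li,Be,B} — only H is left for (r3,c4).
row 4 has {H,Li,Be}; column 5 has {H,He,Li} — only B is left for (r4,c5).
row 5 has {Li,B}; column 4 has {H,Li,Be,B} — only He is left for (r5,c4).
row 5 has {He,Li,B}; column 5 has {H,He,Li,B} — only Be is left for (r5,c5).
row 2 has {H,He,Li}; column 2 has {H,Li,B} — only Be is left for (r2,c2).
row 2 has {H,He,Li,Be}; column 3 is empty so far — only B is left for (r2,c3).
row 3 has {H,He,Be,B}; column 3 has {B} — only Li is left for (r3,c3).
row 4 has {H,Li,Be,B}; column 3 has {Li,B} — only He is left for (r4,c3).
row 5 has {He,Li,Be,B}; column 3 has {He,Li,B} — only H is left for (r5,c3).
row 1 has {H,Li,B}; column 2 has {H,Li,Be,B} — only He is left for (r1,c2).
row 1 has {H,He,Li,B}; column 3 has {H,He,Li,B} — only Be is left for (r1,c3).

H He Be B Li / He Be B Li H / Be B Li H He / Li H He Be B / B Li H He Be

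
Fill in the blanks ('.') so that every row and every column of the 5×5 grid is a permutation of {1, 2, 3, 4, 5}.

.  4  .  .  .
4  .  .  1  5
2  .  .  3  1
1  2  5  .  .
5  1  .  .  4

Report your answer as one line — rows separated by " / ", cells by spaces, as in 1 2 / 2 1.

3 4 1 5 2 / 4 3 2 1 5 / 2 5 4 3 1 / 1 2 5 4 3 / 5 1 3 2 4

At row 1, column 1: row 1 has {4}; column 1 has {1,2,4,5}; that leaves 3.
At row 1, column 5: row 1 has {3,4}; column 5 has {1,4,5}; that leaves 2.
At row 2, column 2: row 2 has {1,4,5}; column 2 has {1,2,4}; that leaves 3.
At row 2, column 3: row 2 has {1,3,4,5}; column 3 has {5}; that leaves 2.
At row 3, column 2: row 3 has {1,2,3}; column 2 has {1,2,3,4}; that leaves 5.
At row 3, column 3: row 3 has {1,2,3,5}; column 3 has {2,5}; that leaves 4.
At row 4, column 4: row 4 has {1,2,5}; column 4 has {1,3}; that leaves 4.
At row 4, column 5: row 4 has {1,2,4,5}; column 5 has {1,2,4,5}; that leaves 3.
At row 5, column 3: row 5 has {1,4,5}; column 3 has {2,4,5}; that leaves 3.
At row 5, column 4: row 5 has {1,3,4,5}; column 4 has {1,3,4}; that leaves 2.
At row 1, column 3: row 1 has {2,3,4}; column 3 has {2,3,4,5}; that leaves 1.
At row 1, column 4: row 1 has {1,2,3,4}; column 4 has {1,2,3,4}; that leaves 5.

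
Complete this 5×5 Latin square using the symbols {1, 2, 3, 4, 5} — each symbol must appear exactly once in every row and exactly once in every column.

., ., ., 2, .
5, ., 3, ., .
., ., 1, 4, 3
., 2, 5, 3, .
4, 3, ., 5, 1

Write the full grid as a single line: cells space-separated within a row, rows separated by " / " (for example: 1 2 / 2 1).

3 1 4 2 5 / 5 4 3 1 2 / 2 5 1 4 3 / 1 2 5 3 4 / 4 3 2 5 1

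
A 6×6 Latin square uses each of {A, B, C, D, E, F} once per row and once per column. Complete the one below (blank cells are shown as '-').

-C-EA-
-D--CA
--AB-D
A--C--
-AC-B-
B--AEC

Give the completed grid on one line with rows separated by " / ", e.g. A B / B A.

D C F E A B / E D B F C A / C E A B F D / A B E C D F / F A C D B E / B F D A E C

Cell (r2,c4): row 2 has {A,C,D}; column 4 has {A,B,C,E} → F.
Cell (r3,c5): row 3 has {A,B,D}; column 5 has {A,B,C,E} → F.
Cell (r4,c5): row 4 has {A,C}; column 5 has {A,B,C,E,F} → D.
Cell (r5,c4): row 5 has {A,B,C}; column 4 has {A,B,C,E,F} → D.
Cell (r6,c2): row 6 has {A,B,C,E}; column 2 has {A,C,D} → F.
Cell (r6,c3): row 6 has {A,B,C,E,F}; column 3 has {A,C} → D.
Cell (r2,c1): row 2 has {A,C,D,F}; column 1 has {A,B} → E.
Cell (r2,c3): row 2 has {A,C,D,E,F}; column 3 has {A,C,D} → B.
Cell (r3,c1): row 3 has {A,B,D,F}; column 1 has {A,B,E} → C.
Cell (r3,c2): row 3 has {A,B,C,D,F}; column 2 has {A,C,D,F} → E.
Cell (r4,c2): row 4 has {A,C,D}; column 2 has {A,C,D,E,F} → B.
Cell (r5,c1): row 5 has {A,B,C,D}; column 1 has {A,B,C,E} → F.
Cell (r5,c6): row 5 has {A,B,C,D,F}; column 6 has {A,C,D} → E.
Cell (r1,c1): row 1 has {A,C,E}; column 1 has {A,B,C,E,F} → D.
Cell (r1,c3): row 1 has {A,C,D,E}; column 3 has {A,B,C,D} → F.
Cell (r1,c6): row 1 has {A,C,D,E,F}; column 6 has {A,C,D,E} → B.
Cell (r4,c3): row 4 has {A,B,C,D}; column 3 has {A,B,C,D,F} → E.
Cell (r4,c6): row 4 has {A,B,C,D,E}; column 6 has {A,B,C,D,E} → F.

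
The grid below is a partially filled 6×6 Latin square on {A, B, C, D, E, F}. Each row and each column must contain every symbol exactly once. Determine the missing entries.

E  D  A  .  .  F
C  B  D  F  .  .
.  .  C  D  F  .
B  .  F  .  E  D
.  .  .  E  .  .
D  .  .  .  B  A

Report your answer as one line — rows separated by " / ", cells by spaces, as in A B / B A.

E D A B C F / C B D F A E / A E C D F B / B C F A E D / F A B E D C / D F E C B A

(r1,c5) = C
(r2,c5) = A
(r2,c6) = E
(r3,c1) = A
(r3,c2) = E
(r3,c6) = B
(r5,c1) = F
(r5,c3) = B
(r5,c5) = D
(r5,c6) = C
(r6,c3) = E
(r6,c4) = C
(r1,c4) = B
(r4,c4) = A
(r5,c2) = A
(r6,c2) = F
(r4,c2) = C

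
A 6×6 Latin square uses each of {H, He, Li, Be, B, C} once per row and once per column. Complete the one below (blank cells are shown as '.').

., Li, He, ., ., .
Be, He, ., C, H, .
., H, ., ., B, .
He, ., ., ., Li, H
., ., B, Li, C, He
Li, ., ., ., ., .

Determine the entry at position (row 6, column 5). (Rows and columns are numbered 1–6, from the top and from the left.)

He

(r1,c5): row 1 has {He,Li}; column 5 has {H,Li,B,C}, so it must be Be.
(r2,c3): row 2 has {H,He,Be,C}; column 3 has {He,B}, so it must be Li.
(r2,c6): row 2 has {H,He,Li,Be,C}; column 6 has {H,He}, so it must be B.
(r3,c1): row 3 has {H,B}; column 1 has {He,Li,Be}, so it must be C.
(r3,c3): row 3 has {H,B,C}; column 3 has {He,Li,B}, so it must be Be.
(r3,c4): row 3 has {H,Be,B,C}; column 4 has {Li,C}, so it must be He.
(r3,c6): row 3 has {H,He,Be,B,C}; column 6 has {H,He,B}, so it must be Li.
(r4,c3): row 4 has {H,He,Li}; column 3 has {He,Li,Be,B}, so it must be C.
(r5,c1): row 5 has {He,Li,B,C}; column 1 has {He,Li,Be,C}, so it must be H.
(r5,c2): row 5 has {H,He,Li,B,C}; column 2 has {H,He,Li}, so it must be Be.
(r6,c3): row 6 has {Li}; column 3 has {He,Li,Be,B,C}, so it must be H.
(r6,c5): row 6 has {H,Li}; column 5 has {H,Li,Be,B,C}, so it must be He.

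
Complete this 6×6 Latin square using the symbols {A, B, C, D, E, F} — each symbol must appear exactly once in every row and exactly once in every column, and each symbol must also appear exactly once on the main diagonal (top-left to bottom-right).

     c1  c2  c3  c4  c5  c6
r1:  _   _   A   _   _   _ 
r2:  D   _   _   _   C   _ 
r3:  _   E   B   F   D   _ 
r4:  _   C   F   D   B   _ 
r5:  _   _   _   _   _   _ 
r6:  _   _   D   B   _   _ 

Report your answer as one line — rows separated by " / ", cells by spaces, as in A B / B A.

E B A C F D / D F E A C B / C E B F D A / A C F D B E / B D C E A F / F A D B E C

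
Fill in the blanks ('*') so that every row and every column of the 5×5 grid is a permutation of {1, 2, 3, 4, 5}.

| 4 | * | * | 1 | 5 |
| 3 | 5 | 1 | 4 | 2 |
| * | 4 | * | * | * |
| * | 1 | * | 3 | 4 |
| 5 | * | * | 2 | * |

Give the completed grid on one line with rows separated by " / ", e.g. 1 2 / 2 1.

row 3 has {4}; column 4 has {1,2,3,4} — only 5 is left for (r3,c4).
row 4 has {1,3,4}; column 1 has {3,4,5} — only 2 is left for (r4,c1).
row 4 has {1,2,3,4}; column 3 has {1} — only 5 is left for (r4,c3).
row 5 has {2,5}; column 2 has {1,4,5} — only 3 is left for (r5,c2).
row 5 has {2,3,5}; column 3 has {1,5} — only 4 is left for (r5,c3).
row 5 has {2,3,4,5}; column 5 has {2,4,5} — only 1 is left for (r5,c5).
row 1 has {1,4,5}; column 2 has {1,3,4,5} — only 2 is left for (r1,c2).
row 1 has {1,2,4,5}; column 3 has {1,4,5} — only 3 is left for (r1,c3).
row 3 has {4,5}; column 1 has {2,3,4,5} — only 1 is left for (r3,c1).
row 3 has {1,4,5}; column 3 has {1,3,4,5} — only 2 is left for (r3,c3).
row 3 has {1,2,4,5}; column 5 has {1,2,4,5} — only 3 is left for (r3,c5).

4 2 3 1 5 / 3 5 1 4 2 / 1 4 2 5 3 / 2 1 5 3 4 / 5 3 4 2 1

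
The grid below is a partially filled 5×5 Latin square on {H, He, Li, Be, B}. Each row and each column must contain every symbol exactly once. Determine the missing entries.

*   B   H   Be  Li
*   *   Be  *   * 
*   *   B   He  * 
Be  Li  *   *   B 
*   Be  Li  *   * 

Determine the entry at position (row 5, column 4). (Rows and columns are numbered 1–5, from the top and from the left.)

(r1,c1) = He
(r3,c2) = H
(r3,c5) = Be
(r4,c3) = He
(r4,c4) = H
(r5,c4) = B

B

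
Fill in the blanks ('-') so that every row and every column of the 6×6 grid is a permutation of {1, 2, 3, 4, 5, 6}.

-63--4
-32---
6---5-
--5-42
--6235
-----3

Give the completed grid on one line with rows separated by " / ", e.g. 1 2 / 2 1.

(r3,c6) = 1
(r4,c2) = 1
(r5,c2) = 4
(r2,c6) = 6
(r3,c2) = 2
(r3,c3) = 4
(r3,c4) = 3
(r4,c1) = 3
(r4,c4) = 6
(r5,c1) = 1
(r6,c2) = 5
(r6,c3) = 1
(r6,c4) = 4
(r2,c5) = 1
(r6,c1) = 2
(r6,c5) = 6
(r1,c1) = 5
(r1,c4) = 1
(r1,c5) = 2
(r2,c1) = 4
(r2,c4) = 5

5 6 3 1 2 4 / 4 3 2 5 1 6 / 6 2 4 3 5 1 / 3 1 5 6 4 2 / 1 4 6 2 3 5 / 2 5 1 4 6 3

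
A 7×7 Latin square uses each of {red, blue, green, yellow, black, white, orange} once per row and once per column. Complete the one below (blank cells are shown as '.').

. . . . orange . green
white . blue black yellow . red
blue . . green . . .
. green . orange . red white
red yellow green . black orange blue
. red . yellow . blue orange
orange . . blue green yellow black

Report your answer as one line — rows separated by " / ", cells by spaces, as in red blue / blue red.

Cell (r2,c2): row 2 has {red,blue,yellow,black,white}; column 2 has {red,green,yellow} → orange.
Cell (r2,c6): row 2 has {red,blue,yellow,black,white,orange}; column 6 has {red,blue,yellow,orange} → green.
Cell (r3,c7): row 3 has {blue,green}; column 7 has {red,blue,green,black,white,orange} → yellow.
Cell (r4,c5): row 4 has {red,green,white,orange}; column 5 has {green,yellow,black,orange} → blue.
Cell (r5,c4): row 5 has {red,blue,green,yellow,black,orange}; column 4 has {blue,green,yellow,black,orange} → white.
Cell (r6,c5): row 6 has {red,blue,yellow,orange}; column 5 has {blue,green,yellow,black,orange} → white.
Cell (r7,c2): row 7 has {blue,green,yellow,black,orange}; column 2 has {red,green,yellow,orange} → white.
Cell (r7,c3): row 7 has {blue,green,yellow,black,white,orange}; column 3 has {blue,green} → red.
Cell (r1,c4): row 1 has {green,orange}; column 4 has {blue,green,yellow,black,white,orange} → red.
Cell (r3,c2): row 3 has {blue,green,yellow}; column 2 has {red,green,yellow,white,orange} → black.
Cell (r3,c5): row 3 has {blue,green,yellow,black}; column 5 has {blue,green,yellow,black,white,orange} → red.
Cell (r3,c6): row 3 has {red,blue,green,yellow,black}; column 6 has {red,blue,green,yellow,orange} → white.
Cell (r6,c3): row 6 has {red,blue,yellow,white,orange}; column 3 has {red,blue,green} → black.
Cell (r1,c2): row 1 has {red,green,orange}; column 2 has {red,green,yellow,black,white,orange} → blue.
Cell (r1,c6): row 1 has {red,blue,green,orange}; column 6 has {red,blue,green,yellow,white,orange} → black.
Cell (r3,c3): row 3 has {red,blue,green,yellow,black,white}; column 3 has {red,blue,green,black} → orange.
Cell (r4,c3): row 4 has {red,blue,green,white,orange}; column 3 has {red,blue,green,black,orange} → yellow.
Cell (r6,c1): row 6 has {red,blue,yellow,black,white,orange}; column 1 has {red,blue,white,orange} → green.
Cell (r1,c1): row 1 has {red,blue,green,black,orange}; column 1 has {red,blue,green,white,orange} → yellow.
Cell (r1,c3): row 1 has {red,blue,green,yellow,black,orange}; column 3 has {red,blue,green,yellow,black,orange} → white.
Cell (r4,c1): row 4 has {red,blue,green,yellow,white,orange}; column 1 has {red,blue,green,yellow,white,orange} → black.

yellow blue white red orange black green / white orange blue black yellow green red / blue black orange green red white yellow / black green yellow orange blue red white / red yellow green white black orange blue / green red black yellow white blue orange / orange white red blue green yellow black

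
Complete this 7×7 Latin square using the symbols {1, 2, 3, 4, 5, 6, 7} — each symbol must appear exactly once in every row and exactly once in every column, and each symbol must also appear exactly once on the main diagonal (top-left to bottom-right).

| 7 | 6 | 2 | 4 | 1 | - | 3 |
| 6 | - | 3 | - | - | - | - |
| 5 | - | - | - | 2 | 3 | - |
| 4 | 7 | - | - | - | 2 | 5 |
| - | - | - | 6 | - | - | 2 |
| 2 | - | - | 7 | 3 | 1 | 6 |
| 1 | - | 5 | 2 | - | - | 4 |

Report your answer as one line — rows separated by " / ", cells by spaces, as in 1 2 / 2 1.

7 6 2 4 1 5 3 / 6 2 3 5 4 7 1 / 5 4 6 1 2 3 7 / 4 7 1 3 6 2 5 / 3 1 7 6 5 4 2 / 2 5 4 7 3 1 6 / 1 3 5 2 7 6 4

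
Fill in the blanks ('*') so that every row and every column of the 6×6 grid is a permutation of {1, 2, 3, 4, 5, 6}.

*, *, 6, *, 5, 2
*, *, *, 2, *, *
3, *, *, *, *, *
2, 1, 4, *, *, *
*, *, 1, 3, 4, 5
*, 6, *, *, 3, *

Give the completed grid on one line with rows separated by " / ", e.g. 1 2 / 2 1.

Cell (r4,c5): row 4 has {1,2,4}; column 5 has {3,4,5} → 6.
Cell (r4,c6): row 4 has {1,2,4,6}; column 6 has {2,5} → 3.
Cell (r5,c1): row 5 has {1,3,4,5}; column 1 has {2,3} → 6.
Cell (r5,c2): row 5 has {1,3,4,5,6}; column 2 has {1,6} → 2.
Cell (r2,c5): row 2 has {2}; column 5 has {3,4,5,6} → 1.
Cell (r3,c5): row 3 has {3}; column 5 has {1,3,4,5,6} → 2.
Cell (r4,c4): row 4 has {1,2,3,4,6}; column 4 has {2,3} → 5.
Cell (r3,c3): row 3 has {2,3}; column 3 has {1,4,6} → 5.
Cell (r6,c3): row 6 has {3,6}; column 3 has {1,4,5,6} → 2.
Cell (r2,c3): row 2 has {1,2}; column 3 has {1,2,4,5,6} → 3.
Cell (r3,c2): row 3 has {2,3,5}; column 2 has {1,2,6} → 4.
Cell (r1,c2): row 1 has {2,5,6}; column 2 has {1,2,4,6} → 3.
Cell (r2,c2): row 2 has {1,2,3}; column 2 has {1,2,3,4,6} → 5.
Cell (r2,c1): row 2 has {1,2,3,5}; column 1 has {2,3,6} → 4.
Cell (r2,c6): row 2 has {1,2,3,4,5}; column 6 has {2,3,5} → 6.
Cell (r3,c6): row 3 has {2,3,4,5}; column 6 has {2,3,5,6} → 1.
Cell (r6,c6): row 6 has {2,3,6}; column 6 has {1,2,3,5,6} → 4.
Cell (r1,c1): row 1 has {2,3,5,6}; column 1 has {2,3,4,6} → 1.
Cell (r1,c4): row 1 has {1,2,3,5,6}; column 4 has {2,3,5} → 4.
Cell (r3,c4): row 3 has {1,2,3,4,5}; column 4 has {2,3,4,5} → 6.
Cell (r6,c1): row 6 has {2,3,4,6}; column 1 has {1,2,3,4,6} → 5.
Cell (r6,c4): row 6 has {2,3,4,5,6}; column 4 has {2,3,4,5,6} → 1.

1 3 6 4 5 2 / 4 5 3 2 1 6 / 3 4 5 6 2 1 / 2 1 4 5 6 3 / 6 2 1 3 4 5 / 5 6 2 1 3 4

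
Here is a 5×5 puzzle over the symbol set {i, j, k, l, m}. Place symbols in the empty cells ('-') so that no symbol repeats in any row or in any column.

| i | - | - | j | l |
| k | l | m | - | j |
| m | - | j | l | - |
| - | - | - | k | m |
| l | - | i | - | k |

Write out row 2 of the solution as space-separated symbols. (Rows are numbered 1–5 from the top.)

k l m i j

row 1 has {i,j,l}; column 3 has {i,j,m} — only k is left for (r1,c3).
row 2 has {j,k,l,m}; column 4 has {j,k,l} — only i is left for (r2,c4).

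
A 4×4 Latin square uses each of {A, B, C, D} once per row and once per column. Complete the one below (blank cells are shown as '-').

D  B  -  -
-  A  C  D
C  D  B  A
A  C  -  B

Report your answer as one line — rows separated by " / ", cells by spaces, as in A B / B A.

At row 1, column 3: row 1 has {B,D}; column 3 has {B,C}; that leaves A.
At row 1, column 4: row 1 has {A,B,D}; column 4 has {A,B,D}; that leaves C.
At row 2, column 1: row 2 has {A,C,D}; column 1 has {A,C,D}; that leaves B.
At row 4, column 3: row 4 has {A,B,C}; column 3 has {A,B,C}; that leaves D.

D B A C / B A C D / C D B A / A C D B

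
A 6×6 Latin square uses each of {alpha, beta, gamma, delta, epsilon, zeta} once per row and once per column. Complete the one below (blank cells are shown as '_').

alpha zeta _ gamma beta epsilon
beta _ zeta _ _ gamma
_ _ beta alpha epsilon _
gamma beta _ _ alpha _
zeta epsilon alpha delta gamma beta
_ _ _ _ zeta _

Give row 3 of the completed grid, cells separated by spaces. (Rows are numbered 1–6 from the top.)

row 1 has {alpha,beta,gamma,epsilon,zeta}; column 3 has {alpha,beta,zeta} — only delta is left for (r1,c3).
row 2 has {beta,gamma,zeta}; column 4 has {alpha,gamma,delta} — only epsilon is left for (r2,c4).
row 2 has {beta,gamma,epsilon,zeta}; column 5 has {alpha,beta,gamma,epsilon,zeta} — only delta is left for (r2,c5).
row 3 has {alpha,beta,epsilon}; column 1 has {alpha,beta,gamma,zeta} — only delta is left for (r3,c1).
row 3 has {alpha,beta,delta,epsilon}; column 2 has {beta,epsilon,zeta} — only gamma is left for (r3,c2).
row 3 has {alpha,beta,gamma,delta,epsilon}; column 6 has {beta,gamma,epsilon} — only zeta is left for (r3,c6).

delta gamma beta alpha epsilon zeta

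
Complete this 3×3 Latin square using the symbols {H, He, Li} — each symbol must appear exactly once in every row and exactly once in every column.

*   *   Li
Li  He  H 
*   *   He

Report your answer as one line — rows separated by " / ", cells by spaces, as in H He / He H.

He H Li / Li He H / H Li He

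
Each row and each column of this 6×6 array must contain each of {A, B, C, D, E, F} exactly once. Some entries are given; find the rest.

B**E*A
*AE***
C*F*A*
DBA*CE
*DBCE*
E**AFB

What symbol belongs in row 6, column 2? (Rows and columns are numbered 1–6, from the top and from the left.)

C

(r1,c5) = D
(r2,c1) = F
(r2,c5) = B
(r3,c2) = E
(r3,c6) = D
(r4,c4) = F
(r5,c1) = A
(r5,c6) = F
(r6,c2) = C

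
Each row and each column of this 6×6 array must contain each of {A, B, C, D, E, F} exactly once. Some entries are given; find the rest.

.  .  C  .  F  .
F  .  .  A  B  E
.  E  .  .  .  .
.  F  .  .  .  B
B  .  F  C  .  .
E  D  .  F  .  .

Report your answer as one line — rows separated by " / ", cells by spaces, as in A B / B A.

D B C E F A / F C D A B E / C E A B D F / A F E D C B / B A F C E D / E D B F A C

row 2 has {A,B,E,F}; column 2 has {D,E,F} — only C is left for (r2,c2).
row 2 has {A,B,C,E,F}; column 3 has {C,F} — only D is left for (r2,c3).
row 5 has {B,C,F}; column 2 has {C,D,E,F} — only A is left for (r5,c2).
row 5 has {A,B,C,F}; column 6 has {B,E} — only D is left for (r5,c6).
row 1 has {C,F}; column 2 has {A,C,D,E,F} — only B is left for (r1,c2).
row 1 has {B,C,F}; column 6 has {B,D,E} — only A is left for (r1,c6).
row 5 has {A,B,C,D,F}; column 5 has {B,F} — only E is left for (r5,c5).
row 6 has {D,E,F}; column 6 has {A,B,D,E} — only C is left for (r6,c6).
row 1 has {A,B,C,F}; column 1 has {B,E,F} — only D is left for (r1,c1).
row 1 has {A,B,C,D,F}; column 4 has {A,C,F} — only E is left for (r1,c4).
row 3 has {E}; column 6 has {A,B,C,D,E} — only F is left for (r3,c6).
row 4 has {B,F}; column 4 has {A,C,E,F} — only D is left for (r4,c4).
row 6 has {C,D,E,F}; column 5 has {B,E,F} — only A is left for (r6,c5).
row 3 has {E,F}; column 4 has {A,C,D,E,F} — only B is left for (r3,c4).
row 4 has {B,D,F}; column 5 has {A,B,E,F} — only C is left for (r4,c5).
row 6 has {A,C,D,E,F}; column 3 has {C,D,F} — only B is left for (r6,c3).
row 3 has {B,E,F}; column 3 has {B,C,D,F} — only A is left for (r3,c3).
row 3 has {A,B,E,F}; column 5 has {A,B,C,E,F} — only D is left for (r3,c5).
row 4 has {B,C,D,F}; column 1 has {B,D,E,F} — only A is left for (r4,c1).
row 4 has {A,B,C,D,F}; column 3 has {A,B,C,D,F} — only E is left for (r4,c3).
row 3 has {A,B,D,E,F}; column 1 has {A,B,D,E,F} — only C is left for (r3,c1).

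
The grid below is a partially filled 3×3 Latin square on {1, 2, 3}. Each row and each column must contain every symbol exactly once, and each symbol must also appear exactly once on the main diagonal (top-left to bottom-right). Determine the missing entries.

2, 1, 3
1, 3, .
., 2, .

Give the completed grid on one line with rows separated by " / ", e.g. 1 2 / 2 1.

Cell (r2,c3): row 2 has {1,3}; column 3 has {3} → 2.
Cell (r3,c1): row 3 has {2}; column 1 has {1,2} → 3.
Cell (r3,c3): row 3 has {2,3}; column 3 has {2,3}; the diagonal has {2,3} → 1.

2 1 3 / 1 3 2 / 3 2 1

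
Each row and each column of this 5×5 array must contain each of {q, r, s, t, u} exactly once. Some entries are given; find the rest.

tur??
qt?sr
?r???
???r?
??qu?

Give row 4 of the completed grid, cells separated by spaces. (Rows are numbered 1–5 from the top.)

s q t r u

At row 1, column 4: row 1 has {r,t,u}; column 4 has {r,s,u}; that leaves q.
At row 1, column 5: row 1 has {q,r,t,u}; column 5 has {r}; that leaves s.
At row 2, column 3: row 2 has {q,r,s,t}; column 3 has {q,r}; that leaves u.
At row 3, column 4: row 3 has {r}; column 4 has {q,r,s,u}; that leaves t.
At row 5, column 2: row 5 has {q,u}; column 2 has {r,t,u}; that leaves s.
At row 5, column 5: row 5 has {q,s,u}; column 5 has {r,s}; that leaves t.
At row 3, column 3: row 3 has {r,t}; column 3 has {q,r,u}; that leaves s.
At row 4, column 2: row 4 has {r}; column 2 has {r,s,t,u}; that leaves q.
At row 4, column 3: row 4 has {q,r}; column 3 has {q,r,s,u}; that leaves t.
At row 4, column 5: row 4 has {q,r,t}; column 5 has {r,s,t}; that leaves u.
At row 5, column 1: row 5 has {q,s,t,u}; column 1 has {q,t}; that leaves r.
At row 3, column 1: row 3 has {r,s,t}; column 1 has {q,r,t}; that leaves u.
At row 3, column 5: row 3 has {r,s,t,u}; column 5 has {r,s,t,u}; that leaves q.
At row 4, column 1: row 4 has {q,r,t,u}; column 1 has {q,r,t,u}; that leaves s.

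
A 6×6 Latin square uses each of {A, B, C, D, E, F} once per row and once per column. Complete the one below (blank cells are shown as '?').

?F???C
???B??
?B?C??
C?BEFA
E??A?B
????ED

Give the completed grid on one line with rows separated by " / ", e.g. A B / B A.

(r1,c4): row 1 has {C,F}; column 4 has {A,B,C,E}, so it must be D.
(r4,c2): row 4 has {A,B,C,E,F}; column 2 has {B,F}, so it must be D.
(r5,c2): row 5 has {A,B,E}; column 2 has {B,D,F}, so it must be C.
(r5,c5): row 5 has {A,B,C,E}; column 5 has {E,F}, so it must be D.
(r6,c2): row 6 has {D,E}; column 2 has {B,C,D,F}, so it must be A.
(r6,c4): row 6 has {A,D,E}; column 4 has {A,B,C,D,E}, so it must be F.
(r2,c2): row 2 has {B}; column 2 has {A,B,C,D,F}, so it must be E.
(r2,c6): row 2 has {B,E}; column 6 has {A,B,C,D}, so it must be F.
(r3,c5): row 3 has {B,C}; column 5 has {D,E,F}, so it must be A.
(r3,c6): row 3 has {A,B,C}; column 6 has {A,B,C,D,F}, so it must be E.
(r5,c3): row 5 has {A,B,C,D,E}; column 3 has {B}, so it must be F.
(r6,c1): row 6 has {A,D,E,F}; column 1 has {C,E}, so it must be B.
(r6,c3): row 6 has {A,B,D,E,F}; column 3 has {B,F}, so it must be C.
(r1,c1): row 1 has {C,D,F}; column 1 has {B,C,E}, so it must be A.
(r1,c3): row 1 has {A,C,D,F}; column 3 has {B,C,F}, so it must be E.
(r1,c5): row 1 has {A,C,D,E,F}; column 5 has {A,D,E,F}, so it must be B.
(r2,c1): row 2 has {B,E,F}; column 1 has {A,B,C,E}, so it must be D.
(r2,c3): row 2 has {B,D,E,F}; column 3 has {B,C,E,F}, so it must be A.
(r2,c5): row 2 has {A,B,D,E,F}; column 5 has {A,B,D,E,F}, so it must be C.
(r3,c1): row 3 has {A,B,C,E}; column 1 has {A,B,C,D,E}, so it must be F.
(r3,c3): row 3 has {A,B,C,E,F}; column 3 has {A,B,C,E,F}, so it must be D.

A F E D B C / D E A B C F / F B D C A E / C D B E F A / E C F A D B / B A C F E D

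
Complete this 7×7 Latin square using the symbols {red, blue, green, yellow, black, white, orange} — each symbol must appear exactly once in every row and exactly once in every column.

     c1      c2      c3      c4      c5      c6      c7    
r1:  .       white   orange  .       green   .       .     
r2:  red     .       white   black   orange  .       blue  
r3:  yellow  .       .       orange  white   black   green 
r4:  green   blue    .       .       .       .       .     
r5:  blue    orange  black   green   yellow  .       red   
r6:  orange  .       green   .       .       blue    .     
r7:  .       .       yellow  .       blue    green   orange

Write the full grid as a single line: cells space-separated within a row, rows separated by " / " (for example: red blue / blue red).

(r1,c1) = black
(r1,c7) = yellow
(r2,c6) = yellow
(r3,c2) = red
(r3,c3) = blue
(r4,c3) = red
(r4,c5) = black
(r4,c7) = white
(r5,c6) = white
(r6,c5) = red
(r6,c7) = black
(r7,c1) = white
(r7,c2) = black
(r7,c4) = red
(r1,c4) = blue
(r1,c6) = red
(r2,c2) = green
(r4,c4) = yellow
(r4,c6) = orange
(r6,c2) = yellow
(r6,c4) = white

black white orange blue green red yellow / red green white black orange yellow blue / yellow red blue orange white black green / green blue red yellow black orange white / blue orange black green yellow white red / orange yellow green white red blue black / white black yellow red blue green orange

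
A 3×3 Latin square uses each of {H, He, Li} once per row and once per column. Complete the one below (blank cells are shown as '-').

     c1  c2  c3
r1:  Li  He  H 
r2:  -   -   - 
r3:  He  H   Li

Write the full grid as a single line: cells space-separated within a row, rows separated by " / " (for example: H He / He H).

row 2 is empty so far; column 1 has {He,Li} — only H is left for (r2,c1).
row 2 has {H}; column 2 has {H,He} — only Li is left for (r2,c2).
row 2 has {H,Li}; column 3 has {H,Li} — only He is left for (r2,c3).

Li He H / H Li He / He H Li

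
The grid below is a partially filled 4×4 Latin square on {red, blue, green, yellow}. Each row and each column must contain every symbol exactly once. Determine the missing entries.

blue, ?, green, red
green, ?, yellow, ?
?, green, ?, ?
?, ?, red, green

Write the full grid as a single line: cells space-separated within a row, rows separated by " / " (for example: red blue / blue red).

blue yellow green red / green red yellow blue / red green blue yellow / yellow blue red green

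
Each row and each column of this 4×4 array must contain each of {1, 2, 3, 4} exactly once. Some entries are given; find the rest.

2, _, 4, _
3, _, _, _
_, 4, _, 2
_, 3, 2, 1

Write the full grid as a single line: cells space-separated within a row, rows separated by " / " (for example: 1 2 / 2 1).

2 1 4 3 / 3 2 1 4 / 1 4 3 2 / 4 3 2 1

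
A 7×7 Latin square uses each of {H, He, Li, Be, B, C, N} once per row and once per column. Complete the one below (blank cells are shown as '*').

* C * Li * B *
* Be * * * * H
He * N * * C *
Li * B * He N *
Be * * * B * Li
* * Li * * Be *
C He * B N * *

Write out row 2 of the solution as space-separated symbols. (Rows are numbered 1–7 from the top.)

(r4,c2) = H
(r5,c2) = N
(r6,c2) = B
(r7,c7) = Be
(r3,c2) = Li
(r3,c7) = B
(r4,c7) = C
(r7,c3) = H
(r7,c6) = Li
(r2,c6) = He
(r4,c4) = Be
(r5,c6) = H
(r2,c3) = C
(r2,c4) = N
(r2,c5) = Li
(r3,c4) = H
(r3,c5) = Be
(r5,c3) = He
(r5,c4) = C
(r6,c4) = He
(r6,c7) = N
(r1,c3) = Be
(r1,c5) = H
(r1,c7) = He
(r2,c1) = B

B Be C N Li He H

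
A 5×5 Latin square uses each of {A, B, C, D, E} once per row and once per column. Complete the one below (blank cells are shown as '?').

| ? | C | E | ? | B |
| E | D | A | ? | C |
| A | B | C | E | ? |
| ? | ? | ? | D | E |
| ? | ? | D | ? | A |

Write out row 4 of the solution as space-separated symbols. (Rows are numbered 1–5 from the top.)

(r1,c1): row 1 has {B,C,E}; column 1 has {A,E}, so it must be D.
(r1,c4): row 1 has {B,C,D,E}; column 4 has {D,E}, so it must be A.
(r2,c4): row 2 has {A,C,D,E}; column 4 has {A,D,E}, so it must be B.
(r3,c5): row 3 has {A,B,C,E}; column 5 has {A,B,C,E}, so it must be D.
(r4,c2): row 4 has {D,E}; column 2 has {B,C,D}, so it must be A.
(r4,c3): row 4 has {A,D,E}; column 3 has {A,C,D,E}, so it must be B.
(r5,c2): row 5 has {A,D}; column 2 has {A,B,C,D}, so it must be E.
(r5,c4): row 5 has {A,D,E}; column 4 has {A,B,D,E}, so it must be C.
(r4,c1): row 4 has {A,B,D,E}; column 1 has {A,D,E}, so it must be C.

C A B D E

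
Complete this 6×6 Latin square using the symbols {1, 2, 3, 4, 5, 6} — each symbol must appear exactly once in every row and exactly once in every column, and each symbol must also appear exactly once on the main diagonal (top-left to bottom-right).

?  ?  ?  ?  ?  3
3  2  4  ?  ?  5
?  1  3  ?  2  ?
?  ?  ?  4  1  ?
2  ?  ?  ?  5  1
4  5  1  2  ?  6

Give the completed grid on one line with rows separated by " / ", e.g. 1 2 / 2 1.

At row 1, column 1: row 1 has {3}; column 1 has {2,3,4}; the diagonal has {2,3,4,5,6}; that leaves 1.
At row 2, column 5: row 2 has {2,3,4,5}; column 5 has {1,2,5}; that leaves 6.
At row 3, column 6: row 3 has {1,2,3}; column 6 has {1,3,5,6}; that leaves 4.
At row 4, column 6: row 4 has {1,4}; column 6 has {1,3,4,5,6}; that leaves 2.
At row 5, column 3: row 5 has {1,2,5}; column 3 has {1,3,4}; that leaves 6.
At row 5, column 4: row 5 has {1,2,5,6}; column 4 has {2,4}; that leaves 3.
At row 6, column 5: row 6 has {1,2,4,5,6}; column 5 has {1,2,5,6}; that leaves 3.
At row 1, column 5: row 1 has {1,3}; column 5 has {1,2,3,5,6}; that leaves 4.
At row 2, column 4: row 2 has {2,3,4,5,6}; column 4 has {2,3,4}; that leaves 1.
At row 4, column 3: row 4 has {1,2,4}; column 3 has {1,3,4,6}; that leaves 5.
At row 5, column 2: row 5 has {1,2,3,5,6}; column 2 has {1,2,5}; that leaves 4.
At row 1, column 2: row 1 has {1,3,4}; column 2 has {1,2,4,5}; that leaves 6.
At row 1, column 3: row 1 has {1,3,4,6}; column 3 has {1,3,4,5,6}; that leaves 2.
At row 1, column 4: row 1 has {1,2,3,4,6}; column 4 has {1,2,3,4}; that leaves 5.
At row 3, column 4: row 3 has {1,2,3,4}; column 4 has {1,2,3,4,5}; that leaves 6.
At row 4, column 1: row 4 has {1,2,4,5}; column 1 has {1,2,3,4}; that leaves 6.
At row 4, column 2: row 4 has {1,2,4,5,6}; column 2 has {1,2,4,5,6}; that leaves 3.
At row 3, column 1: row 3 has {1,2,3,4,6}; column 1 has {1,2,3,4,6}; that leaves 5.

1 6 2 5 4 3 / 3 2 4 1 6 5 / 5 1 3 6 2 4 / 6 3 5 4 1 2 / 2 4 6 3 5 1 / 4 5 1 2 3 6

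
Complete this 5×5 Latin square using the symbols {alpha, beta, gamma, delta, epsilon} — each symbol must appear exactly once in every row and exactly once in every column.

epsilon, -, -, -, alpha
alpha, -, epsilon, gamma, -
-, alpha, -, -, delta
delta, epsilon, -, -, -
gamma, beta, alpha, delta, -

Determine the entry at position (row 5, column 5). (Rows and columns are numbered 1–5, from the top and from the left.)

epsilon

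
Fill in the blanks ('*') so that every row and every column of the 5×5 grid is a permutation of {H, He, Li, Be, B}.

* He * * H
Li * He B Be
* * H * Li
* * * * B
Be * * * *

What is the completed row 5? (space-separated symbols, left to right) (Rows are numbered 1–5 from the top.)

Be Li B H He

(r1,c1) = B
(r2,c2) = H
(r3,c1) = He
(r3,c4) = Be
(r4,c1) = H
(r5,c5) = He
(r1,c4) = Li
(r3,c2) = B
(r4,c4) = He
(r5,c2) = Li
(r5,c3) = B
(r5,c4) = H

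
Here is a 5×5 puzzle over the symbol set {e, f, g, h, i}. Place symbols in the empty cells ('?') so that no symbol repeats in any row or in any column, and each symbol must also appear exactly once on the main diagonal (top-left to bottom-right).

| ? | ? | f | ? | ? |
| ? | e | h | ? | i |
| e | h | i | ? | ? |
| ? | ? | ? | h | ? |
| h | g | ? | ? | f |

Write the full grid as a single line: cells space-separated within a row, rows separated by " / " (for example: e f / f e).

g i f e h / f e h g i / e h i f g / i f g h e / h g e i f

(r1,c1): row 1 has {f}; column 1 has {e,h}; the diagonal has {e,f,h,i}, so it must be g.
(r1,c2): row 1 has {f,g}; column 2 has {e,g,h}, so it must be i.
(r1,c4): row 1 has {f,g,i}; column 4 has {h}, so it must be e.
(r1,c5): row 1 has {e,f,g,i}; column 5 has {f,i}, so it must be h.
(r2,c1): row 2 has {e,h,i}; column 1 has {e,g,h}, so it must be f.
(r2,c4): row 2 has {e,f,h,i}; column 4 has {e,h}, so it must be g.
(r3,c4): row 3 has {e,h,i}; column 4 has {e,g,h}, so it must be f.
(r3,c5): row 3 has {e,f,h,i}; column 5 has {f,h,i}, so it must be g.
(r4,c1): row 4 has {h}; column 1 has {e,f,g,h}, so it must be i.
(r4,c2): row 4 has {h,i}; column 2 has {e,g,h,i}, so it must be f.
(r4,c5): row 4 has {f,h,i}; column 5 has {f,g,h,i}, so it must be e.
(r5,c3): row 5 has {f,g,h}; column 3 has {f,h,i}, so it must be e.
(r5,c4): row 5 has {e,f,g,h}; column 4 has {e,f,g,h}, so it must be i.
(r4,c3): row 4 has {e,f,h,i}; column 3 has {e,f,h,i}, so it must be g.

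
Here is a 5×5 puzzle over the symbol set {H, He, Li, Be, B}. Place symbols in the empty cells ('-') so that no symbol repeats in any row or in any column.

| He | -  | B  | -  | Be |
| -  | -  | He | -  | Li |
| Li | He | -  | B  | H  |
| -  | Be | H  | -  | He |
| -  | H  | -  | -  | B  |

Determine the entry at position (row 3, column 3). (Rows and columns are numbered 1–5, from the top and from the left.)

Be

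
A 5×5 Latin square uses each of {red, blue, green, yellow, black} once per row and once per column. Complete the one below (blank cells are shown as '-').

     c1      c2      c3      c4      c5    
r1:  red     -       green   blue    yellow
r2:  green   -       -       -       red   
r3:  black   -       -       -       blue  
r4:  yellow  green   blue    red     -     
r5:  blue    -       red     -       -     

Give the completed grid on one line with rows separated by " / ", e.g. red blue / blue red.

red black green blue yellow / green blue black yellow red / black red yellow green blue / yellow green blue red black / blue yellow red black green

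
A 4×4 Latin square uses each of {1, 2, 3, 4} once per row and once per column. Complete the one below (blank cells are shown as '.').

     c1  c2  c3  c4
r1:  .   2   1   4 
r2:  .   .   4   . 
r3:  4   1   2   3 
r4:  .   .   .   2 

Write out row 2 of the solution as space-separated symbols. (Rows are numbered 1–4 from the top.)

2 3 4 1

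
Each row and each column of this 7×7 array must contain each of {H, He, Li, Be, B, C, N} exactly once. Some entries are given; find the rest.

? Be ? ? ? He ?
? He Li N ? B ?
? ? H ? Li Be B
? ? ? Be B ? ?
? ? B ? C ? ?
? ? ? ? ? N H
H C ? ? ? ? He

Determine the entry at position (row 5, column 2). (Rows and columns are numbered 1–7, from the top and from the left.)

Li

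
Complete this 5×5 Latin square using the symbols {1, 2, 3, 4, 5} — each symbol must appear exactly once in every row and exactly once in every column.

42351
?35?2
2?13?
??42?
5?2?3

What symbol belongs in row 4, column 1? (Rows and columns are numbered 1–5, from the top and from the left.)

At row 2, column 1: row 2 has {2,3,5}; column 1 has {2,4,5}; that leaves 1.
At row 2, column 4: row 2 has {1,2,3,5}; column 4 has {2,3,5}; that leaves 4.
At row 4, column 1: row 4 has {2,4}; column 1 has {1,2,4,5}; that leaves 3.

3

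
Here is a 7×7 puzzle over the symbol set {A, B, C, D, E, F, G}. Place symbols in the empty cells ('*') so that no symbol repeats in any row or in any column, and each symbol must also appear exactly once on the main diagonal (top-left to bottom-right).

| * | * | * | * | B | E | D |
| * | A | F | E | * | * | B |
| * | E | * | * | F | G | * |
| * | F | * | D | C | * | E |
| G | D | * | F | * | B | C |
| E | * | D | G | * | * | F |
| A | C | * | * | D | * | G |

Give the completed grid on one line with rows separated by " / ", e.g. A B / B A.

At row 1, column 2: row 1 has {B,D,E}; column 2 has {A,C,D,E,F}; that leaves G.
At row 2, column 5: row 2 has {A,B,E,F}; column 5 has {B,C,D,F}; that leaves G.
At row 3, column 7: row 3 has {E,F,G}; column 7 has {B,C,D,E,F,G}; that leaves A.
At row 4, column 1: row 4 has {C,D,E,F}; column 1 has {A,E,G}; that leaves B.
At row 4, column 6: row 4 has {B,C,D,E,F}; column 6 has {B,E,G}; that leaves A.
At row 5, column 5: row 5 has {B,C,D,F,G}; column 5 has {B,C,D,F,G}; the diagonal has {A,D,G}; that leaves E.
At row 6, column 2: row 6 has {D,E,F,G}; column 2 has {A,C,D,E,F,G}; that leaves B.
At row 6, column 5: row 6 has {B,D,E,F,G}; column 5 has {B,C,D,E,F,G}; that leaves A.
At row 6, column 6: row 6 has {A,B,D,E,F,G}; column 6 has {A,B,E,G}; the diagonal has {A,D,E,G}; that leaves C.
At row 7, column 4: row 7 has {A,C,D,G}; column 4 has {D,E,F,G}; that leaves B.
At row 7, column 6: row 7 has {A,B,C,D,G}; column 6 has {A,B,C,E,G}; that leaves F.
At row 1, column 1: row 1 has {B,D,E,G}; column 1 has {A,B,E,G}; the diagonal has {A,C,D,E,G}; that leaves F.
At row 2, column 6: row 2 has {A,B,E,F,G}; column 6 has {A,B,C,E,F,G}; that leaves D.
At row 3, column 3: row 3 has {A,E,F,G}; column 3 has {D,F}; the diagonal has {A,C,D,E,F,G}; that leaves B.
At row 3, column 4: row 3 has {A,B,E,F,G}; column 4 has {B,D,E,F,G}; that leaves C.
At row 4, column 3: row 4 has {A,B,C,D,E,F}; column 3 has {B,D,F}; that leaves G.
At row 5, column 3: row 5 has {B,C,D,E,F,G}; column 3 has {B,D,F,G}; that leaves A.
At row 7, column 3: row 7 has {A,B,C,D,F,G}; column 3 has {A,B,D,F,G}; that leaves E.
At row 1, column 3: row 1 has {B,D,E,F,G}; column 3 has {A,B,D,E,F,G}; that leaves C.
At row 1, column 4: row 1 has {B,C,D,E,F,G}; column 4 has {B,C,D,E,F,G}; that leaves A.
At row 2, column 1: row 2 has {A,B,D,E,F,G}; column 1 has {A,B,E,F,G}; that leaves C.
At row 3, column 1: row 3 has {A,B,C,E,F,G}; column 1 has {A,B,C,E,F,G}; that leaves D.

F G C A B E D / C A F E G D B / D E B C F G A / B F G D C A E / G D A F E B C / E B D G A C F / A C E B D F G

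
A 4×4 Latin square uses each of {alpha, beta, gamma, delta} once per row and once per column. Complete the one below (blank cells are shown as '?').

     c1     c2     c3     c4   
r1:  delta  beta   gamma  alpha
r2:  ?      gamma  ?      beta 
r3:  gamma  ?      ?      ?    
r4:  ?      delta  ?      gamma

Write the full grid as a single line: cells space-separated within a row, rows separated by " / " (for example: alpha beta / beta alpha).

delta beta gamma alpha / alpha gamma delta beta / gamma alpha beta delta / beta delta alpha gamma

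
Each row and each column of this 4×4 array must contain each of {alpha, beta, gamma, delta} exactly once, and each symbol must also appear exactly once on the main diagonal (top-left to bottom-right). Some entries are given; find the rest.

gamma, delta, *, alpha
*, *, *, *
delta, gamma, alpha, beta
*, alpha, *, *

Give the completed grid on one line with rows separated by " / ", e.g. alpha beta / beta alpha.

gamma delta beta alpha / alpha beta delta gamma / delta gamma alpha beta / beta alpha gamma delta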